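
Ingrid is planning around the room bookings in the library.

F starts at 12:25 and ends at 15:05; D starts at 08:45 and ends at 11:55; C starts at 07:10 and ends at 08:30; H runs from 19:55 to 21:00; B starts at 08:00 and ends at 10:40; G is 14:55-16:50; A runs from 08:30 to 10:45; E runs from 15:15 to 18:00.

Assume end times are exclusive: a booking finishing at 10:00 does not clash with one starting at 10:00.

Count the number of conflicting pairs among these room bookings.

Two intervals overlap when each starts before the other ends.
Sorted by start: C, B, A, D, F, G, E, H.
B starts before C ends → C and B overlap.
A starts exactly when C ends (back-to-back, no overlap) — done with C.
A starts before B ends → B and A overlap.
D starts before B ends → B and D overlap.
F starts after B ends — done with B.
D starts before A ends → A and D overlap.
F starts after A ends — done with A.
F starts after D ends — done with D.
G starts before F ends → F and G overlap.
E starts after F ends — done with F.
E starts before G ends → G and E overlap.
H starts after G ends.
H starts after E ends.
Overlapping pairs: A & B, A & D, B & C, B & D, E & G, F & G — 6 in total.

6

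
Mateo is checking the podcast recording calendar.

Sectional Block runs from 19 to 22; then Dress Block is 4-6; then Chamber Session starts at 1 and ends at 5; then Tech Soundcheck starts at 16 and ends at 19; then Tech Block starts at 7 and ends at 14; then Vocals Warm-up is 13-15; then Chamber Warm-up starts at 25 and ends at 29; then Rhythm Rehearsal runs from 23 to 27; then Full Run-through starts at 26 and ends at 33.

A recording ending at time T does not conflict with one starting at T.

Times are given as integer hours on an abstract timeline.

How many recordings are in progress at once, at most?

Sort all start/end points and keep a running count:
1 start Chamber Session → 1
4 start Dress Block → 2
5 end Chamber Session → 1
6 end Dress Block → 0
7 start Tech Block → 1
13 start Vocals Warm-up → 2
14 end Tech Block → 1
15 end Vocals Warm-up → 0
16 start Tech Soundcheck → 1
19 end Tech Soundcheck → 0
19 start Sectional Block → 1
22 end Sectional Block → 0
23 start Rhythm Rehearsal → 1
25 start Chamber Warm-up → 2
26 start Full Run-through → 3
27 end Rhythm Rehearsal → 2
29 end Chamber Warm-up → 1
33 end Full Run-through → 0
Peak is 3, at 26 (Chamber Warm-up, Full Run-through, Rhythm Rehearsal).

3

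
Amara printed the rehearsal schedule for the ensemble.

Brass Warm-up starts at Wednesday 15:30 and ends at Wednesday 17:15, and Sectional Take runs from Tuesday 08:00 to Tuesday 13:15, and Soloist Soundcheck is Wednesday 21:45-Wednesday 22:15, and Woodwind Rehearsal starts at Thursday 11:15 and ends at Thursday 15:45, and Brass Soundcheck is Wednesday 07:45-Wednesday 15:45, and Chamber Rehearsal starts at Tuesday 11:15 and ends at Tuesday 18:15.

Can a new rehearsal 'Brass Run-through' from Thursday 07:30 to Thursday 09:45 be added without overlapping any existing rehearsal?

Sectional Take: ends Tuesday 13:15 at or before Brass Run-through starts Thursday 07:30 → clear.
Chamber Rehearsal: ends Tuesday 18:15 at or before Brass Run-through starts Thursday 07:30 → clear.
Brass Soundcheck: ends Wednesday 15:45 at or before Brass Run-through starts Thursday 07:30 → clear.
Brass Warm-up: ends Wednesday 17:15 at or before Brass Run-through starts Thursday 07:30 → clear.
Soloist Soundcheck: ends Wednesday 22:15 at or before Brass Run-through starts Thursday 07:30 → clear.
Woodwind Rehearsal: starts Thursday 11:15 at or after Brass Run-through ends Thursday 09:45 → clear.

Yes — the slot is free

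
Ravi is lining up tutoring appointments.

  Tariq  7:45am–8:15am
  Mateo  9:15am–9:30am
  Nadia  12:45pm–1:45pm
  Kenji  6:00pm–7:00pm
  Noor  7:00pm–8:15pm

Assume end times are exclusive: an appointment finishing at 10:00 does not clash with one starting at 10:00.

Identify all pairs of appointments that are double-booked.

Sorted by start: Tariq, Mateo, Nadia, Kenji, Noor.
Mateo starts after Tariq ends — done with Tariq.
Nadia starts after Mateo ends — done with Mateo.
Kenji starts after Nadia ends — done with Nadia.
Noor starts exactly when Kenji ends (back-to-back, no overlap).

no conflicts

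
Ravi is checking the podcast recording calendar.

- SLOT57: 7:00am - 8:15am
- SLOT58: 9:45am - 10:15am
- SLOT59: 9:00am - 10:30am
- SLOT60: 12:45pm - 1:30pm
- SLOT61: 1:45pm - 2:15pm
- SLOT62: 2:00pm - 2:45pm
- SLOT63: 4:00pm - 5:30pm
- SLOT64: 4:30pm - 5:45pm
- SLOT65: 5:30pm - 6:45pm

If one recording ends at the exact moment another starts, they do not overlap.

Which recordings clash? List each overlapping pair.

SLOT58 & SLOT59, SLOT61 & SLOT62, SLOT63 & SLOT64, SLOT64 & SLOT65

Sorted by start: SLOT57, SLOT59, SLOT58, SLOT60, SLOT61, SLOT62, SLOT63, SLOT64, SLOT65.
SLOT59 starts after SLOT57 ends, so SLOT57 has no further overlaps.
SLOT58 starts before SLOT59 ends → SLOT59 and SLOT58 overlap.
SLOT60 starts after SLOT59 ends, so SLOT59 has no further overlaps.
SLOT60 starts after SLOT58 ends, so SLOT58 has no further overlaps.
SLOT61 starts after SLOT60 ends, so SLOT60 has no further overlaps.
SLOT62 starts before SLOT61 ends → SLOT61 and SLOT62 overlap.
SLOT63 starts after SLOT61 ends, so SLOT61 has no further overlaps.
SLOT63 starts after SLOT62 ends, so SLOT62 has no further overlaps.
SLOT64 starts before SLOT63 ends → SLOT63 and SLOT64 overlap.
SLOT65 starts exactly when SLOT63 ends (back-to-back, no overlap).
SLOT65 starts before SLOT64 ends → SLOT64 and SLOT65 overlap.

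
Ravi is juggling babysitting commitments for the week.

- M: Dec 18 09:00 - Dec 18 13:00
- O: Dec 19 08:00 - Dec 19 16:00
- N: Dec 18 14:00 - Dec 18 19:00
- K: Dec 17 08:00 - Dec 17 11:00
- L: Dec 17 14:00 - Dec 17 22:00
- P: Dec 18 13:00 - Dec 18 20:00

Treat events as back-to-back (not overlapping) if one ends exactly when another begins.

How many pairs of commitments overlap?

1

Sorted by start: K, L, M, P, N, O.
L starts after K ends; K is clear from here.
M starts after L ends; L is clear from here.
P starts exactly when M ends (back-to-back, no overlap); M is clear from here.
N starts before P ends → P and N overlap.
O starts after P ends.
O starts after N ends.
Overlapping pairs: N & P — 1 in total.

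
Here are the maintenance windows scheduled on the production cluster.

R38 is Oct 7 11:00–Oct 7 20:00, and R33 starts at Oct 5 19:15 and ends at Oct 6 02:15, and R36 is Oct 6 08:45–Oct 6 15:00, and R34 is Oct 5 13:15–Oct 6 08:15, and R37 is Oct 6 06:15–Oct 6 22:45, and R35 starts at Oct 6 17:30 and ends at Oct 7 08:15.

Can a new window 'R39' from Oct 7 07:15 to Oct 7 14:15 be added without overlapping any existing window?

R34: ends Oct 6 08:15 at or before R39 starts Oct 7 07:15 → clear.
R33: ends Oct 6 02:15 at or before R39 starts Oct 7 07:15 → clear.
R37: ends Oct 6 22:45 at or before R39 starts Oct 7 07:15 → clear.
R36: ends Oct 6 15:00 at or before R39 starts Oct 7 07:15 → clear.
R35: starts Oct 6 17:30 before R39 ends Oct 7 14:15, and ends Oct 7 08:15 after R39 starts Oct 7 07:15 → overlap.
R38: starts Oct 7 11:00 before R39 ends Oct 7 14:15, and ends Oct 7 20:00 after R39 starts Oct 7 07:15 → overlap.
R39 overlaps R35, R38.

No — it overlaps R35, R38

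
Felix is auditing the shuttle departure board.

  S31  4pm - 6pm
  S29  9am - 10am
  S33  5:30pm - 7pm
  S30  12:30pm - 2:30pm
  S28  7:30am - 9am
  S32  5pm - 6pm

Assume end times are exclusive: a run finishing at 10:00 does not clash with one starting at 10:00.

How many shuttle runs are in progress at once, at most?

3

Sweep the timeline, counting +1 at each start and −1 at each end (ends before starts at a tie):
7:30am start S28 → 1
9am end S28 → 0
9am start S29 → 1
10am end S29 → 0
12:30pm start S30 → 1
2:30pm end S30 → 0
4pm start S31 → 1
5pm start S32 → 2
5:30pm start S33 → 3
6pm end S31 → 2
6pm end S32 → 1
7pm end S33 → 0
Peak is 3, at 5:30pm (S31, S32, S33).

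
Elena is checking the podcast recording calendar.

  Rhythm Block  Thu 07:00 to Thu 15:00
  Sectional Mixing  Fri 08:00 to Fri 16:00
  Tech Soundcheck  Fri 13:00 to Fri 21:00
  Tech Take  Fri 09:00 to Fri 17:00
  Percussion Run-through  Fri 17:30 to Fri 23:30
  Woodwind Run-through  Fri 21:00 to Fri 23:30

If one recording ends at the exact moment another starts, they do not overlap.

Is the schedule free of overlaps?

Sorted by start: Rhythm Block, Sectional Mixing, Tech Take, Tech Soundcheck, Percussion Run-through, Woodwind Run-through.
Sectional Mixing starts after Rhythm Block ends, so nothing later overlaps Rhythm Block either.
Tech Take starts before Sectional Mixing ends → Sectional Mixing and Tech Take overlap.
That's a conflict, so the schedule is not conflict-free.

No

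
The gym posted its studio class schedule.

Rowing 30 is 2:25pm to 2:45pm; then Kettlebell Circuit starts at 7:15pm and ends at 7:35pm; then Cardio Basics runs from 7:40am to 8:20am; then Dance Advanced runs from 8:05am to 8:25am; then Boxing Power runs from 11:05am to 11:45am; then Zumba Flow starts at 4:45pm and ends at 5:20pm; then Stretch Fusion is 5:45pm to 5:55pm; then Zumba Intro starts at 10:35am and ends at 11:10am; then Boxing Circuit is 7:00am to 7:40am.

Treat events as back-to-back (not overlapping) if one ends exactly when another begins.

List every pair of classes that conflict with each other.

Boxing Power & Zumba Intro, Cardio Basics & Dance Advanced

Two intervals overlap when each starts before the other ends.
Sorted by start: Boxing Circuit, Cardio Basics, Dance Advanced, Zumba Intro, Boxing Power, Rowing 30, Zumba Flow, Stretch Fusion, Kettlebell Circuit.
Cardio Basics starts exactly when Boxing Circuit ends (back-to-back, no overlap), so nothing later overlaps Boxing Circuit either.
Dance Advanced starts before Cardio Basics ends → Cardio Basics and Dance Advanced overlap.
Zumba Intro starts after Cardio Basics ends, so nothing later overlaps Cardio Basics either.
Zumba Intro starts after Dance Advanced ends, so nothing later overlaps Dance Advanced either.
Boxing Power starts before Zumba Intro ends → Zumba Intro and Boxing Power overlap.
Rowing 30 starts after Zumba Intro ends, so nothing later overlaps Zumba Intro either.
Rowing 30 starts after Boxing Power ends, so nothing later overlaps Boxing Power either.
Zumba Flow starts after Rowing 30 ends, so nothing later overlaps Rowing 30 either.
Stretch Fusion starts after Zumba Flow ends, so nothing later overlaps Zumba Flow either.
Kettlebell Circuit starts after Stretch Fusion ends.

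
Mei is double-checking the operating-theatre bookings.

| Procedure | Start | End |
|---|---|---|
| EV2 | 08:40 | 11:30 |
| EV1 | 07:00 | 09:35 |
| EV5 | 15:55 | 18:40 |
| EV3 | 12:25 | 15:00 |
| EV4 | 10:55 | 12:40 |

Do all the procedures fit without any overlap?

No

Sorted by start: EV1, EV2, EV4, EV3, EV5.
EV2 starts before EV1 ends → EV1 and EV2 overlap.
That's a conflict, so the schedule is not conflict-free.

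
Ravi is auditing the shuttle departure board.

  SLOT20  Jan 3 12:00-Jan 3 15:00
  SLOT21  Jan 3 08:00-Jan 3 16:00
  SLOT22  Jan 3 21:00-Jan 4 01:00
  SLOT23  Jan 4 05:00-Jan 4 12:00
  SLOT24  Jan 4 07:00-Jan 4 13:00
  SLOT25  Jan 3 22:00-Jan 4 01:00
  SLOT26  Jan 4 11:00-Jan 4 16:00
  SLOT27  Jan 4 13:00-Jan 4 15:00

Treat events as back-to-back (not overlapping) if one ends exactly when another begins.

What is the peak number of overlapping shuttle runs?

Sweep the timeline, counting +1 at each start and −1 at each end (ends before starts at a tie):
Jan 3 08:00 start SLOT21 → 1
Jan 3 12:00 start SLOT20 → 2
Jan 3 15:00 end SLOT20 → 1
Jan 3 16:00 end SLOT21 → 0
Jan 3 21:00 start SLOT22 → 1
Jan 3 22:00 start SLOT25 → 2
Jan 4 01:00 end SLOT22 → 1
Jan 4 01:00 end SLOT25 → 0
Jan 4 05:00 start SLOT23 → 1
Jan 4 07:00 start SLOT24 → 2
Jan 4 11:00 start SLOT26 → 3
Jan 4 12:00 end SLOT23 → 2
Jan 4 13:00 end SLOT24 → 1
Jan 4 13:00 start SLOT27 → 2
Jan 4 15:00 end SLOT27 → 1
Jan 4 16:00 end SLOT26 → 0
Peak is 3, at Jan 4 11:00 (SLOT23, SLOT24, SLOT26).

3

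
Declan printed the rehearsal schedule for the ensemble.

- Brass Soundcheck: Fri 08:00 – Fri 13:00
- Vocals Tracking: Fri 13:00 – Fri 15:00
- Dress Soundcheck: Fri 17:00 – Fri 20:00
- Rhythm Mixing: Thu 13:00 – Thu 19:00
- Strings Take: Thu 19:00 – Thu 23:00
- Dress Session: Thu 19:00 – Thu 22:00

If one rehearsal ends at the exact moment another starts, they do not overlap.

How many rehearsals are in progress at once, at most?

Sort all start/end points and keep a running count:
Thu 13:00 start Rhythm Mixing → 1
Thu 19:00 end Rhythm Mixing → 0
Thu 19:00 start Dress Session → 1
Thu 19:00 start Strings Take → 2
Thu 22:00 end Dress Session → 1
Thu 23:00 end Strings Take → 0
Fri 08:00 start Brass Soundcheck → 1
Fri 13:00 end Brass Soundcheck → 0
Fri 13:00 start Vocals Tracking → 1
Fri 15:00 end Vocals Tracking → 0
Fri 17:00 start Dress Soundcheck → 1
Fri 20:00 end Dress Soundcheck → 0
Peak is 2, at Thu 19:00 (Dress Session, Strings Take).

2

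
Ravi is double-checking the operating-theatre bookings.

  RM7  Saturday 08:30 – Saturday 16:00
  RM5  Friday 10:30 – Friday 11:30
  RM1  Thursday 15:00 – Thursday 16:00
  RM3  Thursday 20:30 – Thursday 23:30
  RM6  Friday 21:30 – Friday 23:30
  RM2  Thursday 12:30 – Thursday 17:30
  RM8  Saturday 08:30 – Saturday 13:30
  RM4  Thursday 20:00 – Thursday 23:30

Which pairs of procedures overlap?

RM1 & RM2, RM3 & RM4, RM7 & RM8

Sorted by start: RM2, RM1, RM4, RM3, RM5, RM6, RM7, RM8.
RM1 starts before RM2 ends → RM2 and RM1 overlap.
RM4 starts after RM2 ends; RM2 is clear from here.
RM4 starts after RM1 ends; RM1 is clear from here.
RM3 starts before RM4 ends → RM4 and RM3 overlap.
RM5 starts after RM4 ends; RM4 is clear from here.
RM5 starts after RM3 ends; RM3 is clear from here.
RM6 starts after RM5 ends; RM5 is clear from here.
RM7 starts after RM6 ends; RM6 is clear from here.
RM8 starts before RM7 ends → RM7 and RM8 overlap.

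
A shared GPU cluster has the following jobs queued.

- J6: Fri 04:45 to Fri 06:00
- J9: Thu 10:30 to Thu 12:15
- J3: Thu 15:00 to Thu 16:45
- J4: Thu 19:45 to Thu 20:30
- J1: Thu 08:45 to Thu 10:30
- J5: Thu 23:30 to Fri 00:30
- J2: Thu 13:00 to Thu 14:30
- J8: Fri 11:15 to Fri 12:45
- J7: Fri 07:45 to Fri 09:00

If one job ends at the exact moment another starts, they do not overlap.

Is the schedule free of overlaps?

Yes

Sorted by start: J1, J9, J2, J3, J4, J5, J6, J7, J8.
J9 starts exactly when J1 ends (back-to-back, no overlap), so J1 has no further overlaps.
J2 starts after J9 ends, so J9 has no further overlaps.
J3 starts after J2 ends, so J2 has no further overlaps.
J4 starts after J3 ends, so J3 has no further overlaps.
J5 starts after J4 ends, so J4 has no further overlaps.
J6 starts after J5 ends, so J5 has no further overlaps.
J7 starts after J6 ends, so J6 has no further overlaps.
J8 starts after J7 ends.
Every pair is clear; the schedule has no overlaps.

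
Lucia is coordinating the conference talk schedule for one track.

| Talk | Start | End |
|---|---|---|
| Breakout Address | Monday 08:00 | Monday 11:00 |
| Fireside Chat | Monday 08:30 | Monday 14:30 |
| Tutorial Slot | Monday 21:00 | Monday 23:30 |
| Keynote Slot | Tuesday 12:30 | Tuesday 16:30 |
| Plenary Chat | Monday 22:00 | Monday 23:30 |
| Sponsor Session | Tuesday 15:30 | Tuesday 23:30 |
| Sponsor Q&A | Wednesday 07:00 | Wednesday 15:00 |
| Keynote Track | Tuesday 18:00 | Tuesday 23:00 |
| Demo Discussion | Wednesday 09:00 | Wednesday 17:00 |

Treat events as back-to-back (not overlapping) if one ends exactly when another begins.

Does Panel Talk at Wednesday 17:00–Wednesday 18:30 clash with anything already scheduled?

No — it doesn't clash with anything

Breakout Address: ends Monday 11:00 at or before Panel Talk starts Wednesday 17:00 → clear.
Fireside Chat: ends Monday 14:30 at or before Panel Talk starts Wednesday 17:00 → clear.
Tutorial Slot: ends Monday 23:30 at or before Panel Talk starts Wednesday 17:00 → clear.
Plenary Chat: ends Monday 23:30 at or before Panel Talk starts Wednesday 17:00 → clear.
Keynote Slot: ends Tuesday 16:30 at or before Panel Talk starts Wednesday 17:00 → clear.
Sponsor Session: ends Tuesday 23:30 at or before Panel Talk starts Wednesday 17:00 → clear.
Keynote Track: ends Tuesday 23:00 at or before Panel Talk starts Wednesday 17:00 → clear.
Sponsor Q&A: ends Wednesday 15:00 at or before Panel Talk starts Wednesday 17:00 → clear.
Demo Discussion: ends Wednesday 17:00 at or before Panel Talk starts Wednesday 17:00 → clear.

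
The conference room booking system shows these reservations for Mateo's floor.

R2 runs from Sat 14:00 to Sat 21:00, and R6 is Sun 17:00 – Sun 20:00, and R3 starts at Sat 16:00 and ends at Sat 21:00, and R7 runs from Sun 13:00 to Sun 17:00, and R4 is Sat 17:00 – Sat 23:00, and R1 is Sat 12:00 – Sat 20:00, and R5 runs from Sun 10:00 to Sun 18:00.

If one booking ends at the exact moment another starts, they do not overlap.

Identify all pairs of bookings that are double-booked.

Sorted by start: R1, R2, R3, R4, R5, R7, R6.
R2 starts before R1 ends → R1 and R2 overlap.
R3 starts before R1 ends → R1 and R3 overlap.
R4 starts before R1 ends → R1 and R4 overlap.
R5 starts after R1 ends; R1 is clear from here.
R3 starts before R2 ends → R2 and R3 overlap.
R4 starts before R2 ends → R2 and R4 overlap.
R5 starts after R2 ends; R2 is clear from here.
R4 starts before R3 ends → R3 and R4 overlap.
R5 starts after R3 ends; R3 is clear from here.
R5 starts after R4 ends; R4 is clear from here.
R7 starts before R5 ends → R5 and R7 overlap.
R6 starts before R5 ends → R5 and R6 overlap.
R6 starts exactly when R7 ends (back-to-back, no overlap).

R1 & R2, R1 & R3, R1 & R4, R2 & R3, R2 & R4, R3 & R4, R5 & R6, R5 & R7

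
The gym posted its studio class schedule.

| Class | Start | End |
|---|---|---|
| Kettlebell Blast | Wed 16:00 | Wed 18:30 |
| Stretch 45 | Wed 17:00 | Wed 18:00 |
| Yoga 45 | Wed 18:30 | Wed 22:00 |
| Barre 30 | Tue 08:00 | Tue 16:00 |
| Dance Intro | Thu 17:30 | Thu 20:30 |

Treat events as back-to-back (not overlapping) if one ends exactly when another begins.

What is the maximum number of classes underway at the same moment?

Sweep the timeline, counting +1 at each start and −1 at each end (ends before starts at a tie):
Tue 08:00 start Barre 30 → 1
Tue 16:00 end Barre 30 → 0
Wed 16:00 start Kettlebell Blast → 1
Wed 17:00 start Stretch 45 → 2
Wed 18:00 end Stretch 45 → 1
Wed 18:30 end Kettlebell Blast → 0
Wed 18:30 start Yoga 45 → 1
Wed 22:00 end Yoga 45 → 0
Thu 17:30 start Dance Intro → 1
Thu 20:30 end Dance Intro → 0
Peak is 2, at Wed 17:00 (Kettlebell Blast, Stretch 45).

2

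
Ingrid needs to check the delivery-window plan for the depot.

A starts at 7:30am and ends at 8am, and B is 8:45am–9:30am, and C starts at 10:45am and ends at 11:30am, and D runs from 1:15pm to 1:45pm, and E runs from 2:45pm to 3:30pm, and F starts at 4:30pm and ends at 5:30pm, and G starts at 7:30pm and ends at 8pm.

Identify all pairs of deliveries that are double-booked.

no conflicts

Sorted by start: A, B, C, D, E, F, G.
B starts after A ends, so nothing later overlaps A either.
C starts after B ends, so nothing later overlaps B either.
D starts after C ends, so nothing later overlaps C either.
E starts after D ends, so nothing later overlaps D either.
F starts after E ends, so nothing later overlaps E either.
G starts after F ends.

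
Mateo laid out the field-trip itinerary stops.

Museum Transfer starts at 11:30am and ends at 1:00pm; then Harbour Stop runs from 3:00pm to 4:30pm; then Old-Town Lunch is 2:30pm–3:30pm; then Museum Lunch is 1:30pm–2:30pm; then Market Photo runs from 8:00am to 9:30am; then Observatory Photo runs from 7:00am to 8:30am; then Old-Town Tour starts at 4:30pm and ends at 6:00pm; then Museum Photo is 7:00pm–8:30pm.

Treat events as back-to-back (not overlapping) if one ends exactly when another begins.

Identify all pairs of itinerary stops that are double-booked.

Harbour Stop & Old-Town Lunch, Market Photo & Observatory Photo

Check each pair: they overlap iff neither finishes before the other starts.
Sorted by start: Observatory Photo, Market Photo, Museum Transfer, Museum Lunch, Old-Town Lunch, Harbour Stop, Old-Town Tour, Museum Photo.
Market Photo starts before Observatory Photo ends → Observatory Photo and Market Photo overlap.
Museum Transfer starts after Observatory Photo ends; Observatory Photo is clear from here.
Museum Transfer starts after Market Photo ends; Market Photo is clear from here.
Museum Lunch starts after Museum Transfer ends; Museum Transfer is clear from here.
Old-Town Lunch starts exactly when Museum Lunch ends (back-to-back, no overlap); Museum Lunch is clear from here.
Harbour Stop starts before Old-Town Lunch ends → Old-Town Lunch and Harbour Stop overlap.
Old-Town Tour starts after Old-Town Lunch ends; Old-Town Lunch is clear from here.
Old-Town Tour starts exactly when Harbour Stop ends (back-to-back, no overlap); Harbour Stop is clear from here.
Museum Photo starts after Old-Town Tour ends.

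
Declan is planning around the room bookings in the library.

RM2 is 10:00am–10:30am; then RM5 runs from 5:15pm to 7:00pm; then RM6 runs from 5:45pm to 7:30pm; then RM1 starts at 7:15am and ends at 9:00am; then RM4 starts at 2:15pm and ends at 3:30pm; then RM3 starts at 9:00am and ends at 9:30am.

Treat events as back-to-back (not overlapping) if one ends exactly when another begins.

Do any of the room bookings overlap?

Yes

Sorted by start: RM1, RM3, RM2, RM4, RM5, RM6.
RM3 starts exactly when RM1 ends (back-to-back, no overlap); RM1 is clear from here.
RM2 starts after RM3 ends; RM3 is clear from here.
RM4 starts after RM2 ends; RM2 is clear from here.
RM5 starts after RM4 ends; RM4 is clear from here.
RM6 starts before RM5 ends → RM5 and RM6 overlap.
That's a conflict, so the schedule is not conflict-free.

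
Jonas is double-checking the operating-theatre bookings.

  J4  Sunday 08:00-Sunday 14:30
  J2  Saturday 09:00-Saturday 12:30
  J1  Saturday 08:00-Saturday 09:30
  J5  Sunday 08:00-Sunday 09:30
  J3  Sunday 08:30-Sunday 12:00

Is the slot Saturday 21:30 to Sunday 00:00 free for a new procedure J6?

Yes — the slot is free

J1: ends Saturday 09:30 at or before J6 starts Saturday 21:30 → clear.
J2: ends Saturday 12:30 at or before J6 starts Saturday 21:30 → clear.
J4: starts Sunday 08:00 at or after J6 ends Sunday 00:00 → clear.
J5: starts Sunday 08:00 at or after J6 ends Sunday 00:00 → clear.
J3: starts Sunday 08:30 at or after J6 ends Sunday 00:00 → clear.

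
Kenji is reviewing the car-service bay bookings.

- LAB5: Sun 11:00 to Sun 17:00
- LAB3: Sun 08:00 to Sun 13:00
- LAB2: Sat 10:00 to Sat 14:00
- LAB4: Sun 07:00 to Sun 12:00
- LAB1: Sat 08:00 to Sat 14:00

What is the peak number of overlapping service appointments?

3

Sort all start/end points and keep a running count:
Sat 08:00 start LAB1 → 1
Sat 10:00 start LAB2 → 2
Sat 14:00 end LAB1 → 1
Sat 14:00 end LAB2 → 0
Sun 07:00 start LAB4 → 1
Sun 08:00 start LAB3 → 2
Sun 11:00 start LAB5 → 3
Sun 12:00 end LAB4 → 2
Sun 13:00 end LAB3 → 1
Sun 17:00 end LAB5 → 0
Peak is 3, at Sun 11:00 (LAB3, LAB4, LAB5).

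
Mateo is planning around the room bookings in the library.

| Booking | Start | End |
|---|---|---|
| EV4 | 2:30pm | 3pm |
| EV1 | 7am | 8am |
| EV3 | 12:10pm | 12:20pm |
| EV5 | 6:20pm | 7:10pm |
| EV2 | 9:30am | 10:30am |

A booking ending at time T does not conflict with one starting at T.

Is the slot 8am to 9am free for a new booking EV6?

EV1: ends 8am at or before EV6 starts 8am → clear.
EV2: starts 9:30am at or after EV6 ends 9am → clear.
EV3: starts 12:10pm at or after EV6 ends 9am → clear.
EV4: starts 2:30pm at or after EV6 ends 9am → clear.
EV5: starts 6:20pm at or after EV6 ends 9am → clear.

Yes — the slot is free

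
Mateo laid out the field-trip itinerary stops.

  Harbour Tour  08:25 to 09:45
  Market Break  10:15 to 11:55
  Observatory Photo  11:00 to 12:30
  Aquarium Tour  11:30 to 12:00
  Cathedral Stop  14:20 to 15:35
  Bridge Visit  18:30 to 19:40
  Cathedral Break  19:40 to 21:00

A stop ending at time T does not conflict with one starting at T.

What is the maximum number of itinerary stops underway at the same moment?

3

Walk through starts and ends in time order (an end at T is processed before a start at T):
08:25 start Harbour Tour → 1
09:45 end Harbour Tour → 0
10:15 start Market Break → 1
11:00 start Observatory Photo → 2
11:30 start Aquarium Tour → 3
11:55 end Market Break → 2
12:00 end Aquarium Tour → 1
12:30 end Observatory Photo → 0
14:20 start Cathedral Stop → 1
15:35 end Cathedral Stop → 0
18:30 start Bridge Visit → 1
19:40 end Bridge Visit → 0
19:40 start Cathedral Break → 1
21:00 end Cathedral Break → 0
Peak is 3, at 11:30 (Aquarium Tour, Market Break, Observatory Photo).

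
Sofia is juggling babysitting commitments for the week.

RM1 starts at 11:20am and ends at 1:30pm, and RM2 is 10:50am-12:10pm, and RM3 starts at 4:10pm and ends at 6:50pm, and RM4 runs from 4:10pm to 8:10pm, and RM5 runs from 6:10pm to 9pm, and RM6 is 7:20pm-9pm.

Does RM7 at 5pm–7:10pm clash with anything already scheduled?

RM2: ends 12:10pm at or before RM7 starts 5pm → clear.
RM1: ends 1:30pm at or before RM7 starts 5pm → clear.
RM3: starts 4:10pm before RM7 ends 7:10pm, and ends 6:50pm after RM7 starts 5pm → overlap.
RM4: starts 4:10pm before RM7 ends 7:10pm, and ends 8:10pm after RM7 starts 5pm → overlap.
RM5: starts 6:10pm before RM7 ends 7:10pm, and ends 9pm after RM7 starts 5pm → overlap.
RM6: starts 7:20pm at or after RM7 ends 7:10pm → clear.
RM7 overlaps RM3, RM4, RM5.

Yes — it overlaps RM3, RM4, RM5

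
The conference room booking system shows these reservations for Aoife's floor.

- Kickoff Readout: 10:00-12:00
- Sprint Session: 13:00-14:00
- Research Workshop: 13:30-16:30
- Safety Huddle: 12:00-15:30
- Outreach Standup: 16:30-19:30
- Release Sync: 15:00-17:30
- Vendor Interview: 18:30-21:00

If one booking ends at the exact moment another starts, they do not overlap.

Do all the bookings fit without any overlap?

Check each pair: they overlap iff neither finishes before the other starts.
Sorted by start: Kickoff Readout, Safety Huddle, Sprint Session, Research Workshop, Release Sync, Outreach Standup, Vendor Interview.
Safety Huddle starts exactly when Kickoff Readout ends (back-to-back, no overlap) — done with Kickoff Readout.
Sprint Session starts before Safety Huddle ends → Safety Huddle and Sprint Session overlap.
That's a conflict, so the schedule is not conflict-free.

No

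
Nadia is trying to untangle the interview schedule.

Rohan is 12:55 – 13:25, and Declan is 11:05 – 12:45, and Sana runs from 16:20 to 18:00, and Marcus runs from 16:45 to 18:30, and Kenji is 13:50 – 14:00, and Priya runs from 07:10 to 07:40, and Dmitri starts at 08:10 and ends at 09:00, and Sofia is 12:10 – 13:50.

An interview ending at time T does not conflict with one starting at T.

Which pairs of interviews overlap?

Sorted by start: Priya, Dmitri, Declan, Sofia, Rohan, Kenji, Sana, Marcus.
Dmitri starts after Priya ends, so Priya has no further overlaps.
Declan starts after Dmitri ends, so Dmitri has no further overlaps.
Sofia starts before Declan ends → Declan and Sofia overlap.
Rohan starts after Declan ends, so Declan has no further overlaps.
Rohan starts before Sofia ends → Sofia and Rohan overlap.
Kenji starts exactly when Sofia ends (back-to-back, no overlap), so Sofia has no further overlaps.
Kenji starts after Rohan ends, so Rohan has no further overlaps.
Sana starts after Kenji ends, so Kenji has no further overlaps.
Marcus starts before Sana ends → Sana and Marcus overlap.

Declan & Sofia, Marcus & Sana, Rohan & Sofia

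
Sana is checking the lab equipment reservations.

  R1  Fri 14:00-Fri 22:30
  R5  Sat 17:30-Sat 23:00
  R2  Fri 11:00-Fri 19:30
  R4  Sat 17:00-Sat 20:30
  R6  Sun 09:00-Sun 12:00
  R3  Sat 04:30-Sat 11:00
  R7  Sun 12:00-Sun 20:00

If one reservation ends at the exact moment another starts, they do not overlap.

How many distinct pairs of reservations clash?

Sorted by start: R2, R1, R3, R4, R5, R6, R7.
R1 starts before R2 ends → R2 and R1 overlap.
R3 starts after R2 ends — done with R2.
R3 starts after R1 ends — done with R1.
R4 starts after R3 ends — done with R3.
R5 starts before R4 ends → R4 and R5 overlap.
R6 starts after R4 ends — done with R4.
R6 starts after R5 ends — done with R5.
R7 starts exactly when R6 ends (back-to-back, no overlap).
Overlapping pairs: R1 & R2, R4 & R5 — 2 in total.

2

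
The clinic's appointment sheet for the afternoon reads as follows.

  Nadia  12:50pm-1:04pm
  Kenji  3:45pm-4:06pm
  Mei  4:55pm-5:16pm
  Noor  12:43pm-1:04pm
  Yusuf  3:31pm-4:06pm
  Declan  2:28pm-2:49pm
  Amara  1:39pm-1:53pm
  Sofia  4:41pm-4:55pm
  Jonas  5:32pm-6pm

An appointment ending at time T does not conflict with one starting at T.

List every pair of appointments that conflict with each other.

Kenji & Yusuf, Nadia & Noor

Sorted by start: Noor, Nadia, Amara, Declan, Yusuf, Kenji, Sofia, Mei, Jonas.
Nadia starts before Noor ends → Noor and Nadia overlap.
Amara starts after Noor ends, so nothing later overlaps Noor either.
Amara starts after Nadia ends, so nothing later overlaps Nadia either.
Declan starts after Amara ends, so nothing later overlaps Amara either.
Yusuf starts after Declan ends, so nothing later overlaps Declan either.
Kenji starts before Yusuf ends → Yusuf and Kenji overlap.
Sofia starts after Yusuf ends, so nothing later overlaps Yusuf either.
Sofia starts after Kenji ends, so nothing later overlaps Kenji either.
Mei starts exactly when Sofia ends (back-to-back, no overlap), so nothing later overlaps Sofia either.
Jonas starts after Mei ends.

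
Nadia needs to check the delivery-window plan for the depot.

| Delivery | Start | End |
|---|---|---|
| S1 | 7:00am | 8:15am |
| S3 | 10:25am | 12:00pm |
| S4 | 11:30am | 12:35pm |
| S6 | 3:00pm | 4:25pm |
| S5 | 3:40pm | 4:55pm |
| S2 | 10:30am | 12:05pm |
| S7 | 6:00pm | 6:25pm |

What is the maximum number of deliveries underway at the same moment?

Sort all start/end points and keep a running count:
7:00am start S1 → 1
8:15am end S1 → 0
10:25am start S3 → 1
10:30am start S2 → 2
11:30am start S4 → 3
12:00pm end S3 → 2
12:05pm end S2 → 1
12:35pm end S4 → 0
3:00pm start S6 → 1
3:40pm start S5 → 2
4:25pm end S6 → 1
4:55pm end S5 → 0
6:00pm start S7 → 1
6:25pm end S7 → 0
Peak is 3, at 11:30am (S2, S3, S4).

3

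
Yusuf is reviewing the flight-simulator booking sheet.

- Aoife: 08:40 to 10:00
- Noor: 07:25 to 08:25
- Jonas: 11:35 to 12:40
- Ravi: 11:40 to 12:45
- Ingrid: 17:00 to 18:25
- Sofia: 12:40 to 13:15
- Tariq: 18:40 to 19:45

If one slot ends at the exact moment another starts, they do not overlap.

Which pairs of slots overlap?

Sorted by start: Noor, Aoife, Jonas, Ravi, Sofia, Ingrid, Tariq.
Aoife starts after Noor ends — done with Noor.
Jonas starts after Aoife ends — done with Aoife.
Ravi starts before Jonas ends → Jonas and Ravi overlap.
Sofia starts exactly when Jonas ends (back-to-back, no overlap) — done with Jonas.
Sofia starts before Ravi ends → Ravi and Sofia overlap.
Ingrid starts after Ravi ends — done with Ravi.
Ingrid starts after Sofia ends — done with Sofia.
Tariq starts after Ingrid ends.

Jonas & Ravi, Ravi & Sofia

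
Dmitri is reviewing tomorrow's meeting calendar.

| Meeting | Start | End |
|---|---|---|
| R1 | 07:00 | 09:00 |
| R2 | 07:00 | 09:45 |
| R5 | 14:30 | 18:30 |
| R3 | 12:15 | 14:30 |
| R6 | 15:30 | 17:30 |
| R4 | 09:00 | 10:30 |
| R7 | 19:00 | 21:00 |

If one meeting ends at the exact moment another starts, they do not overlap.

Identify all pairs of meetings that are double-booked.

R1 & R2, R2 & R4, R5 & R6

Sorted by start: R1, R2, R4, R3, R5, R6, R7.
R2 starts before R1 ends → R1 and R2 overlap.
R4 starts exactly when R1 ends (back-to-back, no overlap), so R1 has no further overlaps.
R4 starts before R2 ends → R2 and R4 overlap.
R3 starts after R2 ends, so R2 has no further overlaps.
R3 starts after R4 ends, so R4 has no further overlaps.
R5 starts exactly when R3 ends (back-to-back, no overlap), so R3 has no further overlaps.
R6 starts before R5 ends → R5 and R6 overlap.
R7 starts after R5 ends.
R7 starts after R6 ends.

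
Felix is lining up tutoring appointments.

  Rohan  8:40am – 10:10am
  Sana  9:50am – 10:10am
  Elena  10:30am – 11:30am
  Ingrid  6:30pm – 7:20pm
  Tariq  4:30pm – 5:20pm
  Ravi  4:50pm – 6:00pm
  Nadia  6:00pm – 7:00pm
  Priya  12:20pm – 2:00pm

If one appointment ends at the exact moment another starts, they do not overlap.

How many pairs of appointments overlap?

3

Sorted by start: Rohan, Sana, Elena, Priya, Tariq, Ravi, Nadia, Ingrid.
Sana starts before Rohan ends → Rohan and Sana overlap.
Elena starts after Rohan ends, so Rohan has no further overlaps.
Elena starts after Sana ends, so Sana has no further overlaps.
Priya starts after Elena ends, so Elena has no further overlaps.
Tariq starts after Priya ends, so Priya has no further overlaps.
Ravi starts before Tariq ends → Tariq and Ravi overlap.
Nadia starts after Tariq ends, so Tariq has no further overlaps.
Nadia starts exactly when Ravi ends (back-to-back, no overlap), so Ravi has no further overlaps.
Ingrid starts before Nadia ends → Nadia and Ingrid overlap.
Overlapping pairs: Ingrid & Nadia, Ravi & Tariq, Rohan & Sana — 3 in total.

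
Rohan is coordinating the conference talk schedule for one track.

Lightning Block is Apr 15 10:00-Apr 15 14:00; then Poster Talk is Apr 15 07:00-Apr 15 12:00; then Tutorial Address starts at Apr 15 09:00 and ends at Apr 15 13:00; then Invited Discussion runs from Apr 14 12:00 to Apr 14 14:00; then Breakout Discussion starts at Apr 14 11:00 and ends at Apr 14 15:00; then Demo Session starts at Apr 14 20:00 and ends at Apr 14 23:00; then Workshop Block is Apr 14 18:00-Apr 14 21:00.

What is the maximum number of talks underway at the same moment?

3

Sweep the timeline, counting +1 at each start and −1 at each end (ends before starts at a tie):
Apr 14 11:00 start Breakout Discussion → 1
Apr 14 12:00 start Invited Discussion → 2
Apr 14 14:00 end Invited Discussion → 1
Apr 14 15:00 end Breakout Discussion → 0
Apr 14 18:00 start Workshop Block → 1
Apr 14 20:00 start Demo Session → 2
Apr 14 21:00 end Workshop Block → 1
Apr 14 23:00 end Demo Session → 0
Apr 15 07:00 start Poster Talk → 1
Apr 15 09:00 start Tutorial Address → 2
Apr 15 10:00 start Lightning Block → 3
Apr 15 12:00 end Poster Talk → 2
Apr 15 13:00 end Tutorial Address → 1
Apr 15 14:00 end Lightning Block → 0
Peak is 3, at Apr 15 10:00 (Lightning Block, Poster Talk, Tutorial Address).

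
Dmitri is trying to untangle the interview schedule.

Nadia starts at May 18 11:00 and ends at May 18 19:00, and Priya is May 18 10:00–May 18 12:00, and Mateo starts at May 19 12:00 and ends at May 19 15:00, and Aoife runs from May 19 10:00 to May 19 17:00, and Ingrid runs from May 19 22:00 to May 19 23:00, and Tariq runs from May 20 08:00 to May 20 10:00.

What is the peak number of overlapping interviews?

2

Walk through starts and ends in time order (an end at T is processed before a start at T):
May 18 10:00 start Priya → 1
May 18 11:00 start Nadia → 2
May 18 12:00 end Priya → 1
May 18 19:00 end Nadia → 0
May 19 10:00 start Aoife → 1
May 19 12:00 start Mateo → 2
May 19 15:00 end Mateo → 1
May 19 17:00 end Aoife → 0
May 19 22:00 start Ingrid → 1
May 19 23:00 end Ingrid → 0
May 20 08:00 start Tariq → 1
May 20 10:00 end Tariq → 0
Peak is 2, at May 18 11:00 (Nadia, Priya).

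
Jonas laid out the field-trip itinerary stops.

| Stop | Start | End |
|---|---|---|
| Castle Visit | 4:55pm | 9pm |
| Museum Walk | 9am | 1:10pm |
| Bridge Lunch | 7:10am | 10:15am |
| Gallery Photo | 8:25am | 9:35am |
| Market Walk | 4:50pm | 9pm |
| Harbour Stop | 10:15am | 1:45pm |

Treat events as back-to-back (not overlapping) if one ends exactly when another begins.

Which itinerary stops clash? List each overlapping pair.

Two intervals overlap when each starts before the other ends.
Sorted by start: Bridge Lunch, Gallery Photo, Museum Walk, Harbour Stop, Market Walk, Castle Visit.
Gallery Photo starts before Bridge Lunch ends → Bridge Lunch and Gallery Photo overlap.
Museum Walk starts before Bridge Lunch ends → Bridge Lunch and Museum Walk overlap.
Harbour Stop starts exactly when Bridge Lunch ends (back-to-back, no overlap), so Bridge Lunch has no further overlaps.
Museum Walk starts before Gallery Photo ends → Gallery Photo and Museum Walk overlap.
Harbour Stop starts after Gallery Photo ends, so Gallery Photo has no further overlaps.
Harbour Stop starts before Museum Walk ends → Museum Walk and Harbour Stop overlap.
Market Walk starts after Museum Walk ends, so Museum Walk has no further overlaps.
Market Walk starts after Harbour Stop ends, so Harbour Stop has no further overlaps.
Castle Visit starts before Market Walk ends → Market Walk and Castle Visit overlap.

Bridge Lunch & Gallery Photo, Bridge Lunch & Museum Walk, Castle Visit & Market Walk, Gallery Photo & Museum Walk, Harbour Stop & Museum Walk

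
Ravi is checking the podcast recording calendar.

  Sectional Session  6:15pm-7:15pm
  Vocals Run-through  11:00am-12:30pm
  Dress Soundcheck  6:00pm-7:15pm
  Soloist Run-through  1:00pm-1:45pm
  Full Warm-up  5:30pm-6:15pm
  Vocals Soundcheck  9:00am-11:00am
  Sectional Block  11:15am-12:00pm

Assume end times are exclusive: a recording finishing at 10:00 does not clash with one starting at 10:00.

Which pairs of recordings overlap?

Sorted by start: Vocals Soundcheck, Vocals Run-through, Sectional Block, Soloist Run-through, Full Warm-up, Dress Soundcheck, Sectional Session.
Vocals Run-through starts exactly when Vocals Soundcheck ends (back-to-back, no overlap); Vocals Soundcheck is clear from here.
Sectional Block starts before Vocals Run-through ends → Vocals Run-through and Sectional Block overlap.
Soloist Run-through starts after Vocals Run-through ends; Vocals Run-through is clear from here.
Soloist Run-through starts after Sectional Block ends; Sectional Block is clear from here.
Full Warm-up starts after Soloist Run-through ends; Soloist Run-through is clear from here.
Dress Soundcheck starts before Full Warm-up ends → Full Warm-up and Dress Soundcheck overlap.
Sectional Session starts exactly when Full Warm-up ends (back-to-back, no overlap).
Sectional Session starts before Dress Soundcheck ends → Dress Soundcheck and Sectional Session overlap.

Dress Soundcheck & Full Warm-up, Dress Soundcheck & Sectional Session, Sectional Block & Vocals Run-through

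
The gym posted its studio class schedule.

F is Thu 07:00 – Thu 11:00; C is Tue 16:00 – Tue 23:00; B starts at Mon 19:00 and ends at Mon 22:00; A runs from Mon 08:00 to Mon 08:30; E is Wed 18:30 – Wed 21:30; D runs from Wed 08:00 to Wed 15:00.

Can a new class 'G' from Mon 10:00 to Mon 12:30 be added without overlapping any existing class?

Yes — the slot is free

A: ends Mon 08:30 at or before G starts Mon 10:00 → clear.
B: starts Mon 19:00 at or after G ends Mon 12:30 → clear.
C: starts Tue 16:00 at or after G ends Mon 12:30 → clear.
D: starts Wed 08:00 at or after G ends Mon 12:30 → clear.
E: starts Wed 18:30 at or after G ends Mon 12:30 → clear.
F: starts Thu 07:00 at or after G ends Mon 12:30 → clear.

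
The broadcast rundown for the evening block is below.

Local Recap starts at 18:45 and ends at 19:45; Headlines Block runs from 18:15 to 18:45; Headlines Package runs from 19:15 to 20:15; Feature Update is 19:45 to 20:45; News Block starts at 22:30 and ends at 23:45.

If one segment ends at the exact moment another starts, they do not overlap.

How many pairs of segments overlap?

2

Sorted by start: Headlines Block, Local Recap, Headlines Package, Feature Update, News Block.
Local Recap starts exactly when Headlines Block ends (back-to-back, no overlap), so Headlines Block has no further overlaps.
Headlines Package starts before Local Recap ends → Local Recap and Headlines Package overlap.
Feature Update starts exactly when Local Recap ends (back-to-back, no overlap), so Local Recap has no further overlaps.
Feature Update starts before Headlines Package ends → Headlines Package and Feature Update overlap.
News Block starts after Headlines Package ends.
News Block starts after Feature Update ends.
Overlapping pairs: Feature Update & Headlines Package, Headlines Package & Local Recap — 2 in total.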